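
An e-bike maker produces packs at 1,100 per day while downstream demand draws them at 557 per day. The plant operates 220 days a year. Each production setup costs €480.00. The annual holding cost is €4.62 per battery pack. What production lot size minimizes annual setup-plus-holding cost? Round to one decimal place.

Annual demand D = 557 × 220 = 122,540.
Production build-up factor (1 − d/p) = 1 − 557/1,100 = 0.4936.
Q* = √(2DS / (H(1 − d/p))) = √(2 × 122,540 × 480 / (4.62 × 0.4936)).
= √(117,638,400 / 2.2806) ≈ 7182.076.

Q* ≈ 7,182.1 packs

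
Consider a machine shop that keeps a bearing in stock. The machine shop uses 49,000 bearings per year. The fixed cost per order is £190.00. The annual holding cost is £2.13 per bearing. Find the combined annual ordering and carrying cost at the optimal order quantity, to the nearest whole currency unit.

The optimal lot size = √(2DS/H) = √(2 × 49,000 × 190 / 2.13) ≈ 2956.65.
At Q*, ordering cost (D/Q*)S equals holding cost (Q*/2)H, each = √(DSH/2).
Minimum total = √(2DSH) = √(2 × 49,000 × 190 × 2.13) ≈ 6297.666.

TC* ≈ £6,298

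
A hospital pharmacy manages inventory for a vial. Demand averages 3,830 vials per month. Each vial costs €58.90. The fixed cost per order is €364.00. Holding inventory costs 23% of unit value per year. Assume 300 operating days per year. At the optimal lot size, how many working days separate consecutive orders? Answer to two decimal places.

T ≈ 10.26 days

Annual demand D = 3,830 × 12 = 45,960.
Holding cost H = 0.23 × €58.90 = €13.5470 per unit per year.
The optimal lot size = √(2DS/H) = √(2 × 45,960 × 364 / 13.547) ≈ 1571.57.
Cycle time = Q*/D × 300 = 1571.57 / 45,960 × 300 ≈ 10.258 days.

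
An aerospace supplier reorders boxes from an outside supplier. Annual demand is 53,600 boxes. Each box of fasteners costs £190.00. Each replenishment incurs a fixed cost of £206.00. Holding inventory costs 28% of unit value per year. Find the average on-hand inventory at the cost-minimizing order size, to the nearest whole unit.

Average inventory ≈ 322 boxes

Holding cost H = 0.28 × £190.00 = £53.2000 per unit per year.
EOQ = √(2DS/H) = √(2 × 53,600 × 206 / 53.2) ≈ 644.28.
Average inventory = Q*/2 ≈ 644.28 / 2 = 322.140.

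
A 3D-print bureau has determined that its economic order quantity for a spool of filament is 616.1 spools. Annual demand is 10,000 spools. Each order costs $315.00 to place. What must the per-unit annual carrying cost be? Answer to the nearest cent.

Squaring Q* = √(2DS/H) gives Q*² = 2DS/H.
From Q* = √(2DS/H): H = 2DS / Q*² = 2 × 10,000 × 315 / 616.1² = 16.5973.

H ≈ $16.60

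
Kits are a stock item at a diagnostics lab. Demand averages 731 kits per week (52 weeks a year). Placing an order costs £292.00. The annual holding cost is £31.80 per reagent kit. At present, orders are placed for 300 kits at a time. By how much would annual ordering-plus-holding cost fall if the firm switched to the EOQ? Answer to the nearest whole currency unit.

Annual demand D = 731 × 52 = 38,012.
EOQ = √(2DS/H) = √(2 × 38,012 × 292 / 31.8) ≈ 835.51.
Cost at Q* = (D/Q*)S + (Q*/2)H = √(2DSH) ≈ £26,569.31.
Cost at Q = 300: (38,012/300)×292 + (300/2)×31.8 = £36,998.35 + £4,770.00 = £41,768.35.
Excess = £41,768.35 − £26,569.31 = £15,199.03.

Extra cost ≈ £15,199 per year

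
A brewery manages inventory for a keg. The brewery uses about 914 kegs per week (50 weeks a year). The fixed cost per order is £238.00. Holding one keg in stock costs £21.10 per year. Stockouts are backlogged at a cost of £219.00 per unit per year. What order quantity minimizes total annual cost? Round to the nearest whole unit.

Q* ≈ 1,063 kegs

Annual demand D = 914 × 50 = 45,700.
With planned backorders, Q* = √(2DS/H) · √((H+B)/B).
√(2DS/H) = √(2 × 45,700 × 238 / 21.1) = 1015.361.
√((H+B)/B) = √((21.1+219)/219) = 1.0471.
Q* ≈ 1063.150.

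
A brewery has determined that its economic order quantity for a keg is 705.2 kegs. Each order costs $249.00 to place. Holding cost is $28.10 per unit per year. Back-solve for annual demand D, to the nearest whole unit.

D ≈ 28,061 kegs per year

The basic EOQ model gives Q* = √(2DS/H); rearrange for the unknown.
From Q* = √(2DS/H): D = Q*²H / (2S) = 705.2² × 28.1 / (2 × 249) = 28060.899.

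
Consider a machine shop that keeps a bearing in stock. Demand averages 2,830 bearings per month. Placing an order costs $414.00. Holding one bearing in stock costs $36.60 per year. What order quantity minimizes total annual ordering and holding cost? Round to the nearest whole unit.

Annual demand D = 2,830 × 12 = 33,960.
EOQ = √(2DS / H) = √(2 × 33,960 × 414 / 36.6).
= √(28,118,880 / 36.6) = √768,275.4098 ≈ 876.513.

Q* ≈ 877 bearings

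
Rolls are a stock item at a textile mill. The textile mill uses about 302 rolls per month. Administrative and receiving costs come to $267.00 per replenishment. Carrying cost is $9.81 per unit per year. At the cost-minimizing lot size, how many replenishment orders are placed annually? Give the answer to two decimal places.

N ≈ 8.16 orders per year

Annual demand D = 302 × 12 = 3,624.
Q* = √(2DS/H) = √(2 × 3,624 × 267 / 9.81) ≈ 444.15.
Orders per year = D / Q* = 3,624 / 444.15 ≈ 8.159.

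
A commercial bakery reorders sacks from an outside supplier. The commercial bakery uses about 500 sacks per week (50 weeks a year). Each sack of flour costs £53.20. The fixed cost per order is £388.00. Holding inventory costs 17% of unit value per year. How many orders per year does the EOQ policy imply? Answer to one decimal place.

N ≈ 17.1 orders per year

Annual demand D = 500 × 50 = 25,000.
Holding cost H = 0.17 × £53.20 = £9.0440 per unit per year.
Q* = √(2DS/H) = √(2 × 25,000 × 388 / 9.044) ≈ 1464.61.
Orders per year = D / Q* = 25,000 / 1464.61 ≈ 17.069.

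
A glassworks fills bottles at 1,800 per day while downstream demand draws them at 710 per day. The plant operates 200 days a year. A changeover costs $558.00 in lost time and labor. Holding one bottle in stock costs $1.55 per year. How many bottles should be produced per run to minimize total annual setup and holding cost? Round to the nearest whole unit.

Annual demand D = 710 × 200 = 142,000.
Production build-up factor (1 − d/p) = 1 − 710/1,800 = 0.6056.
Q* = √(2DS / (H(1 − d/p))) = √(2 × 142,000 × 558 / (1.55 × 0.6056)).
= √(158,472,000 / 0.9386) ≈ 12993.718.

Q* ≈ 12,994 bottles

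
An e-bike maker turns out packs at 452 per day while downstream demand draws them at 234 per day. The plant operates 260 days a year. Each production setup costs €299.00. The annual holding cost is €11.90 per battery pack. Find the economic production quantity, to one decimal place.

Annual demand D = 234 × 260 = 60,840.
Production build-up factor (1 − d/p) = 1 − 234/452 = 0.4823.
Q* = √(2DS / (H(1 − d/p))) = √(2 × 60,840 × 299 / (11.9 × 0.4823)).
= √(36,382,320 / 5.7394) ≈ 2517.750.

Q* ≈ 2,517.8 packs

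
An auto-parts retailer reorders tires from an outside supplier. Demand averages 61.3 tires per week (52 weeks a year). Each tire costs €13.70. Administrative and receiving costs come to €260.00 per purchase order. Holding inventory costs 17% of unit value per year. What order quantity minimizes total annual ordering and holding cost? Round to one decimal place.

Annual demand D = 61.3 × 52 = 3,187.6.
Holding cost H = 0.17 × €13.70 = €2.3290 per unit per year.
EOQ = √(2DS / H) = √(2 × 3,187.6 × 260 / 2.329).
= √(1,657,552 / 2.329) = √711,701.1593 ≈ 843.624.

Q* ≈ 843.6 tires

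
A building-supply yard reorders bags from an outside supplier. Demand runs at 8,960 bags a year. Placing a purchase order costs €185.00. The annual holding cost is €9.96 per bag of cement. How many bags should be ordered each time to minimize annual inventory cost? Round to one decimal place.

EOQ = √(2DS / H) = √(2 × 8,960 × 185 / 9.96).
= √(3,315,200 / 9.96) = √332,851.4056 ≈ 576.933.

Q* ≈ 576.9 bags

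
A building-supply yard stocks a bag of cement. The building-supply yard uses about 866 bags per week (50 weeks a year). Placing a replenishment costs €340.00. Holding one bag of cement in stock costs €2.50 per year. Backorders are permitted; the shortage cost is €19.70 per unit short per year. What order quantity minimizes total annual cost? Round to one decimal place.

Annual demand D = 866 × 50 = 43,300.
With planned backorders, Q* = √(2DS/H) · √((H+B)/B).
√(2DS/H) = √(2 × 43,300 × 340 / 2.5) = 3431.851.
√((H+B)/B) = √((2.5+19.7)/19.7) = 1.0616.
Q* ≈ 3643.106.

Q* ≈ 3,643.1 bags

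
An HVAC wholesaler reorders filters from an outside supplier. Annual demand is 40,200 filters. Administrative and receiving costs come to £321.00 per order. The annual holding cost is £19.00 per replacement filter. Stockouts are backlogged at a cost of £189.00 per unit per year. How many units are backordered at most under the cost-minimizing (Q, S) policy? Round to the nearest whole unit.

With planned backorders, Q* = √(2DS/H) · √((H+B)/B).
√(2DS/H) = √(2 × 40,200 × 321 / 19) = 1165.477.
√((H+B)/B) = √((19+189)/189) = 1.0491.
Q* ≈ 1222.657.
S* = Q* · H/(H+B) = 1222.657 × 19/208 ≈ 111.685.

S* ≈ 112 filters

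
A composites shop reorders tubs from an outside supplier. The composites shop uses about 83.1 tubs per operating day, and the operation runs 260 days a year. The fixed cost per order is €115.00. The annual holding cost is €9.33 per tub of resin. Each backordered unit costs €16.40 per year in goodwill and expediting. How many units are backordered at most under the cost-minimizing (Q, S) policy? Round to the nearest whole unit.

S* ≈ 331 tubs

Annual demand D = 83.1 × 260 = 21,606.
With planned backorders, Q* = √(2DS/H) · √((H+B)/B).
√(2DS/H) = √(2 × 21,606 × 115 / 9.33) = 729.811.
√((H+B)/B) = √((9.33+16.4)/16.4) = 1.2526.
Q* ≈ 914.131.
S* = Q* · H/(H+B) = 914.131 × 9.33/25.73 ≈ 331.474.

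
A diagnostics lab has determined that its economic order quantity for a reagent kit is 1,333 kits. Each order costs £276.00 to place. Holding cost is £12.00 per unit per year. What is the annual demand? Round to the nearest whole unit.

Squaring Q* = √(2DS/H) gives Q*² = 2DS/H.
From Q* = √(2DS/H): D = Q*²H / (2S) = 1,333² × 12 / (2 × 276) = 38628.022.

D ≈ 38,628 kits per year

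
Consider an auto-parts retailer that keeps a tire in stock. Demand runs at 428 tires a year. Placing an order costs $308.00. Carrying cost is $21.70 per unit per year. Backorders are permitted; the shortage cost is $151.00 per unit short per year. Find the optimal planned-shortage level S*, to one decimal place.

S* ≈ 14.8 tires

With planned backorders, Q* = √(2DS/H) · √((H+B)/B).
√(2DS/H) = √(2 × 428 × 308 / 21.7) = 110.226.
√((H+B)/B) = √((21.7+151)/151) = 1.0694.
Q* ≈ 117.880.
S* = Q* · H/(H+B) = 117.880 × 21.7/172.7 ≈ 14.812.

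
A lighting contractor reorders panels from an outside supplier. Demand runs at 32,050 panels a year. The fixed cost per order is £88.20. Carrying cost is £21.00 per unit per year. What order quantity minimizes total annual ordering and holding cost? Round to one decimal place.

Q* ≈ 518.9 panels

EOQ = √(2DS / H) = √(2 × 32,050 × 88.2 / 21).
= √(5,653,620 / 21) = √269,220 ≈ 518.864.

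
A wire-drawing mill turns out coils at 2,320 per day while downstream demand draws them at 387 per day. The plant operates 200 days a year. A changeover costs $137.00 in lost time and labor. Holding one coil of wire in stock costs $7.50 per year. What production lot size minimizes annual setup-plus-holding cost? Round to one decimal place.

Q* ≈ 1,842.2 coils

Annual demand D = 387 × 200 = 77,400.
Production build-up factor (1 − d/p) = 1 − 387/2,320 = 0.8332.
Q* = √(2DS / (H(1 − d/p))) = √(2 × 77,400 × 137 / (7.5 × 0.8332)).
= √(21,207,600 / 6.2489) ≈ 1842.227.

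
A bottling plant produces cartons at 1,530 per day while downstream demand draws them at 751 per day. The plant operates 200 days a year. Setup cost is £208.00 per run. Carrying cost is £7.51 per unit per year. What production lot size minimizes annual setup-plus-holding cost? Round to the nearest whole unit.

Annual demand D = 751 × 200 = 150,200.
Production build-up factor (1 − d/p) = 1 − 751/1,530 = 0.5092.
Q* = √(2DS / (H(1 − d/p))) = √(2 × 150,200 × 208 / (7.51 × 0.5092)).
= √(62,483,200 / 3.8237) ≈ 4042.394.

Q* ≈ 4,042 cartons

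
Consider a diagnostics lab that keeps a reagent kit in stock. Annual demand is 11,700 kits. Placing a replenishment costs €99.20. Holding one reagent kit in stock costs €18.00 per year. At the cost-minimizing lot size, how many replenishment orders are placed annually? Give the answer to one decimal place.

N ≈ 32.6 orders per year

Q* = √(2DS/H) = √(2 × 11,700 × 99.2 / 18) ≈ 359.11.
Orders per year = D / Q* = 11,700 / 359.11 ≈ 32.581.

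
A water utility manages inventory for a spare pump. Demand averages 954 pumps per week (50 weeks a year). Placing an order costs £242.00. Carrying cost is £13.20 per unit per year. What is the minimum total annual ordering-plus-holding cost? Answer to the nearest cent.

Annual demand D = 954 × 50 = 47,700.
The optimal lot size = √(2DS/H) = √(2 × 47,700 × 242 / 13.2) ≈ 1322.50.
At the optimum the two cost components are equal, so total cost = 2·(Q*/2)H = Q*·H.
Minimum total = √(2DSH) = √(2 × 47,700 × 242 × 13.2) ≈ 17456.969.

TC* ≈ £17,456.97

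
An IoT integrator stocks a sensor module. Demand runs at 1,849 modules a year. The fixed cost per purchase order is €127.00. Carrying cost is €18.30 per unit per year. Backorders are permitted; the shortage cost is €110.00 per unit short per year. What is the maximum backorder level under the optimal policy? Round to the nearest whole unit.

S* ≈ 25 modules

With planned backorders, Q* = √(2DS/H) · √((H+B)/B).
√(2DS/H) = √(2 × 1,849 × 127 / 18.3) = 160.199.
√((H+B)/B) = √((18.3+110)/110) = 1.0800.
Q* ≈ 173.012.
S* = Q* · H/(H+B) = 173.012 × 18.3/128.3 ≈ 24.678.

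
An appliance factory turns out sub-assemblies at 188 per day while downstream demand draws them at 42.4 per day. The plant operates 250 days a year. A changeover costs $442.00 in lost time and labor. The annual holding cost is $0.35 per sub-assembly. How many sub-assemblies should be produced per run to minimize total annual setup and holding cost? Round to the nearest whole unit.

Q* ≈ 5,880 sub-assemblies

Annual demand D = 42.4 × 250 = 10,600.
Production build-up factor (1 − d/p) = 1 − 42.4/188 = 0.7745.
Q* = √(2DS / (H(1 − d/p))) = √(2 × 10,600 × 442 / (0.35 × 0.7745)).
= √(9,370,400 / 0.2711) ≈ 5879.539.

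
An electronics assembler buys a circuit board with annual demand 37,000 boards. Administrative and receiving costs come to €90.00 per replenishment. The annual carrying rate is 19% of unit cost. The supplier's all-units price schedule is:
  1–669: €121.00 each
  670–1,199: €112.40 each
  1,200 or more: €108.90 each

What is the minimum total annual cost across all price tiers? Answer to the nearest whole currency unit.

Holding cost per unit per year at price C is H = 0.19·C.
Candidates are each tier's EOQ (if it falls in that tier) and each price-break quantity.
EOQ at €121.00 = 538.2 (feasible in tier 1): TC = 37,000×€121.00 + (37,000/538.2)×90 + (538.2/2)×0.19×€121.00 = €4,489,373.90.
EOQ at €112.40 = 558.4 < 670, so use break Q=670: TC = 37,000×€112.40 + (37,000/670.0)×90 + (670.0/2)×0.19×€112.40 = €4,170,924.41.
EOQ at €108.90 = 567.3 < 1200, so use break Q=1200: TC = 37,000×€108.90 + (37,000/1200.0)×90 + (1200.0/2)×0.19×€108.90 = €4,044,489.60.
Lowest total cost among the candidates is at Q = 1200.0.

TC* ≈ €4,044,490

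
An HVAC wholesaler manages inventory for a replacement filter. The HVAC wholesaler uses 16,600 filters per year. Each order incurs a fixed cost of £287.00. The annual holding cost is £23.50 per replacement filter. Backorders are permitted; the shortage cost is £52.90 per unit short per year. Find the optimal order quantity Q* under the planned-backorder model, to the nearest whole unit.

Q* ≈ 765 filters

With planned backorders, Q* = √(2DS/H) · √((H+B)/B).
√(2DS/H) = √(2 × 16,600 × 287 / 23.5) = 636.760.
√((H+B)/B) = √((23.5+52.9)/52.9) = 1.2018.
Q* ≈ 765.235.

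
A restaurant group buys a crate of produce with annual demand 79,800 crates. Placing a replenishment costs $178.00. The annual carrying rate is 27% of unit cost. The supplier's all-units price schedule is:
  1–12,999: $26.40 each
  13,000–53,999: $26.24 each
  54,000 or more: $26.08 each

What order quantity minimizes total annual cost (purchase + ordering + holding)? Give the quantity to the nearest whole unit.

Q* ≈ 1,996 crates

Holding cost per unit per year at price C is H = 0.27·C.
Evaluate total cost at each tier's feasible EOQ or, if the EOQ is below the tier, at the tier's minimum quantity.
EOQ at $26.40 = 1996.4 (feasible in tier 1): TC = 79,800×$26.40 + (79,800/1996.4)×178 + (1996.4/2)×0.27×$26.40 = $2,120,950.18.
EOQ at $26.24 = 2002.5 < 13000, so use break Q=13000: TC = 79,800×$26.24 + (79,800/13000.0)×178 + (13000.0/2)×0.27×$26.24 = $2,141,095.85.
EOQ at $26.08 = 2008.6 < 54000, so use break Q=54000: TC = 79,800×$26.08 + (79,800/54000.0)×178 + (54000.0/2)×0.27×$26.08 = $2,271,570.24.
Lowest total cost is $2,120,950.18 at Q = 1996.4.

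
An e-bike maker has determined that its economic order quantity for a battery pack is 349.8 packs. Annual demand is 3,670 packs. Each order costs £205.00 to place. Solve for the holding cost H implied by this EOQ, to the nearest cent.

H ≈ £12.30

The basic EOQ model gives Q* = √(2DS/H); rearrange for the unknown.
From Q* = √(2DS/H): H = 2DS / Q*² = 2 × 3,670 × 205 / 349.8² = 12.2973.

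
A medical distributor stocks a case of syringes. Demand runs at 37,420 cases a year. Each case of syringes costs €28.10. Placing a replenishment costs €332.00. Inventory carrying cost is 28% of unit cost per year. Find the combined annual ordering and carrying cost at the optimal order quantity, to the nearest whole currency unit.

Holding cost H = 0.28 × €28.10 = €7.8680 per unit per year.
Q* = √(2DS/H) = √(2 × 37,420 × 332 / 7.868) ≈ 1777.07.
At Q*, ordering cost (D/Q*)S equals holding cost (Q*/2)H, each = √(DSH/2).
Minimum total = √(2DSH) = √(2 × 37,420 × 332 × 7.868) ≈ 13981.962.

TC* ≈ €13,982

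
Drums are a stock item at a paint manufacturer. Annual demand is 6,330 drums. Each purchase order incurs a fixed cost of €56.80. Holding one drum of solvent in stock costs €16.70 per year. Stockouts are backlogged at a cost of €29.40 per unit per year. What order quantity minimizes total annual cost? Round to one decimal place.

Q* ≈ 259.8 drums

With planned backorders, Q* = √(2DS/H) · √((H+B)/B).
√(2DS/H) = √(2 × 6,330 × 56.8 / 16.7) = 207.507.
√((H+B)/B) = √((16.7+29.4)/29.4) = 1.2522.
Q* ≈ 259.842.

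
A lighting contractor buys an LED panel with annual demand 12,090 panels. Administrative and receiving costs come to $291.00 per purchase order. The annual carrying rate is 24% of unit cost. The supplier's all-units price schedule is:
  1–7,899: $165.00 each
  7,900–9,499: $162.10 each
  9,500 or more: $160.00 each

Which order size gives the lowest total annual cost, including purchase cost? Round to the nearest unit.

Holding cost per unit per year at price C is H = 0.24·C.
For each price level, check whether its EOQ is feasible; otherwise the best quantity at that price is the breakpoint.
EOQ at $165.00 = 421.5 (feasible in tier 1): TC = 12,090×$165.00 + (12,090/421.5)×291 + (421.5/2)×0.24×$165.00 = $2,011,542.53.
EOQ at $162.10 = 425.3 < 7900, so use break Q=7900: TC = 12,090×$162.10 + (12,090/7900.0)×291 + (7900.0/2)×0.24×$162.10 = $2,113,905.14.
EOQ at $160.00 = 428.1 < 9500, so use break Q=9500: TC = 12,090×$160.00 + (12,090/9500.0)×291 + (9500.0/2)×0.24×$160.00 = $2,117,170.34.
Lowest total cost is $2,011,542.53 at Q = 421.5.

Q* ≈ 422 panels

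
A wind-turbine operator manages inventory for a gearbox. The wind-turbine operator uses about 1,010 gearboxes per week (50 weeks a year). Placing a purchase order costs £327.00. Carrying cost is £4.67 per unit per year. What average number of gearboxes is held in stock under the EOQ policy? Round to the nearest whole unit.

Annual demand D = 1,010 × 50 = 50,500.
EOQ = √(2DS/H) = √(2 × 50,500 × 327 / 4.67) ≈ 2659.35.
Average inventory = Q*/2 ≈ 2659.35 / 2 = 1329.677.

Average inventory ≈ 1,330 gearboxes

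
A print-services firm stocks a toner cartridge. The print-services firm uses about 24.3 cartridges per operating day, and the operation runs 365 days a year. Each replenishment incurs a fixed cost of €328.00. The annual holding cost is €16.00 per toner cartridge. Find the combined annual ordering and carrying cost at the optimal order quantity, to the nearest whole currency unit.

TC* ≈ €9,649

Annual demand D = 24.3 × 365 = 8,869.5.
Q* = √(2DS/H) = √(2 × 8,869.5 × 328 / 16) ≈ 603.03.
At the optimum the two cost components are equal, so total cost = 2·(Q*/2)H = Q*·H.
Minimum total = √(2DSH) = √(2 × 8,869.5 × 328 × 16) ≈ 9648.537.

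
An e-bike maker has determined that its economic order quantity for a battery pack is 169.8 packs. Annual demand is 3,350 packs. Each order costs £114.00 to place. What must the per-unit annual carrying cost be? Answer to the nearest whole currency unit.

H ≈ £26

The basic EOQ model gives Q* = √(2DS/H); rearrange for the unknown.
From Q* = √(2DS/H): H = 2DS / Q*² = 2 × 3,350 × 114 / 169.8² = 26.4914.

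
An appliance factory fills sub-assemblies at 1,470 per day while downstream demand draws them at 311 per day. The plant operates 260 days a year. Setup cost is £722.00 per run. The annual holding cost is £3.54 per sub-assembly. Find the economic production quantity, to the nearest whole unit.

Q* ≈ 6,468 sub-assemblies

Annual demand D = 311 × 260 = 80,860.
Production build-up factor (1 − d/p) = 1 − 311/1,470 = 0.7884.
Q* = √(2DS / (H(1 − d/p))) = √(2 × 80,860 × 722 / (3.54 × 0.7884)).
= √(116,761,840 / 2.7911) ≈ 6467.937.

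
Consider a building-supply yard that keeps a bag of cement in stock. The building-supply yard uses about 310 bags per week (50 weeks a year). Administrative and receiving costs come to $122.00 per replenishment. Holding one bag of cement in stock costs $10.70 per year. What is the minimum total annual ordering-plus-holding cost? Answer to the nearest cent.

Annual demand D = 310 × 50 = 15,500.
The optimal lot size = √(2DS/H) = √(2 × 15,500 × 122 / 10.7) ≈ 594.52.
At Q*, ordering cost (D/Q*)S equals holding cost (Q*/2)H, each = √(DSH/2).
Minimum total = √(2DSH) = √(2 × 15,500 × 122 × 10.7) ≈ 6361.399.

TC* ≈ $6,361.40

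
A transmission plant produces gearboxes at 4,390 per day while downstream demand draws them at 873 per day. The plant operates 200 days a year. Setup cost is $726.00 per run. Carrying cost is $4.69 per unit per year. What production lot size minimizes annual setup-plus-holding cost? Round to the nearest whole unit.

Annual demand D = 873 × 200 = 174,600.
Production build-up factor (1 − d/p) = 1 − 873/4,390 = 0.8011.
Q* = √(2DS / (H(1 − d/p))) = √(2 × 174,600 × 726 / (4.69 × 0.8011)).
= √(253,519,200 / 3.7573) ≈ 8214.196.

Q* ≈ 8,214 gearboxes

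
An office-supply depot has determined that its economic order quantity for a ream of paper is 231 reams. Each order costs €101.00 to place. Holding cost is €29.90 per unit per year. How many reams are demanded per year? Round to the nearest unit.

D ≈ 7,898 reams per year

Invert the EOQ relation Q*² = 2DS/H.
From Q* = √(2DS/H): D = Q*²H / (2S) = 231² × 29.9 / (2 × 101) = 7898.485.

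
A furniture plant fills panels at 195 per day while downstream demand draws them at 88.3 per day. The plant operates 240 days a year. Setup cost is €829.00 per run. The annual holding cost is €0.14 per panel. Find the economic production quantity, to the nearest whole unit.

Q* ≈ 21,417 panels

Annual demand D = 88.3 × 240 = 21,192.
Production build-up factor (1 − d/p) = 1 − 88.3/195 = 0.5472.
Q* = √(2DS / (H(1 − d/p))) = √(2 × 21,192 × 829 / (0.14 × 0.5472)).
= √(35,136,336 / 0.0766) ≈ 21416.540.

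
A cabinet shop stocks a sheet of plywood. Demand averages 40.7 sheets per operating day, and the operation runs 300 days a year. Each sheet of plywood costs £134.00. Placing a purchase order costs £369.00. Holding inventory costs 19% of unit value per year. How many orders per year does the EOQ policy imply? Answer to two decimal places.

N ≈ 20.52 orders per year

Annual demand D = 40.7 × 300 = 12,210.
Holding cost H = 0.19 × £134.00 = £25.4600 per unit per year.
The optimal lot size = √(2DS/H) = √(2 × 12,210 × 369 / 25.46) ≈ 594.92.
Orders per year = D / Q* = 12,210 / 594.92 ≈ 20.524.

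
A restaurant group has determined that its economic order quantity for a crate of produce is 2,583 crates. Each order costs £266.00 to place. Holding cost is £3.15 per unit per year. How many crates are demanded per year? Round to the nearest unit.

Squaring Q* = √(2DS/H) gives Q*² = 2DS/H.
From Q* = √(2DS/H): D = Q*²H / (2S) = 2,583² × 3.15 / (2 × 266) = 39504.606.

D ≈ 39,505 crates per year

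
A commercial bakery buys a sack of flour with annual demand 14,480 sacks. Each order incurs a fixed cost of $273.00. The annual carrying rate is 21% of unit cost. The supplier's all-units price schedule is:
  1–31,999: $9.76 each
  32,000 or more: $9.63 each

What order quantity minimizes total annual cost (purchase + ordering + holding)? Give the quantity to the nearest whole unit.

Holding cost per unit per year at price C is H = 0.21·C.
For each price level, check whether its EOQ is feasible; otherwise the best quantity at that price is the breakpoint.
EOQ at $9.76 = 1964.0 (feasible in tier 1): TC = 14,480×$9.76 + (14,480/1964.0)×273 + (1964.0/2)×0.21×$9.76 = $145,350.26.
EOQ at $9.63 = 1977.2 < 32000, so use break Q=32000: TC = 14,480×$9.63 + (14,480/32000.0)×273 + (32000.0/2)×0.21×$9.63 = $171,922.73.
Lowest total cost is $145,350.26 at Q = 1964.0.

Q* ≈ 1,964 sacks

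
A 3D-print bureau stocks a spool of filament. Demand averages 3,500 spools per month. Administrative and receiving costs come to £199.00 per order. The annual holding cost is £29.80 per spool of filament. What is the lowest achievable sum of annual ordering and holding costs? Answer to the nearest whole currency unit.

Annual demand D = 3,500 × 12 = 42,000.
Q* = √(2DS/H) = √(2 × 42,000 × 199 / 29.8) ≈ 748.96.
At Q*, ordering cost (D/Q*)S equals holding cost (Q*/2)H, each = √(DSH/2).
Minimum total = √(2DSH) = √(2 × 42,000 × 199 × 29.8) ≈ 22318.978.

TC* ≈ £22,319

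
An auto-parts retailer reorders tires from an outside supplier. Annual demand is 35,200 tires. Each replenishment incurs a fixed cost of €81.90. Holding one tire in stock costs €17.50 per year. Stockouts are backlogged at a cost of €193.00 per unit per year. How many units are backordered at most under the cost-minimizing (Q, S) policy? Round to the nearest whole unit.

With planned backorders, Q* = √(2DS/H) · √((H+B)/B).
√(2DS/H) = √(2 × 35,200 × 81.9 / 17.5) = 573.997.
√((H+B)/B) = √((17.5+193)/193) = 1.0444.
Q* ≈ 599.455.
S* = Q* · H/(H+B) = 599.455 × 17.5/210.5 ≈ 49.836.

S* ≈ 50 tires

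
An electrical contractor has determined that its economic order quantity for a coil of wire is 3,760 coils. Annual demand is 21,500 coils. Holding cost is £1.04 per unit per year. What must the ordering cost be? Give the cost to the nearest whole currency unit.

Invert the EOQ relation Q*² = 2DS/H.
From Q* = √(2DS/H): S = Q*²H / (2D) = 3,760² × 1.04 / (2 × 21,500) = 341.9327.

S ≈ £342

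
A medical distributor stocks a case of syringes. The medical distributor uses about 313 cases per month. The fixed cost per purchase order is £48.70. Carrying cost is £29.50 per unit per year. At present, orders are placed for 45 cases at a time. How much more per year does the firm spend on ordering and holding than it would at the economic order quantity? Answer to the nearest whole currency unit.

Extra cost ≈ £1,443 per year

Annual demand D = 313 × 12 = 3,756.
EOQ = √(2DS/H) = √(2 × 3,756 × 48.7 / 29.5) ≈ 111.36.
Cost at Q* = (D/Q*)S + (Q*/2)H = √(2DSH) ≈ £3,285.14.
Cost at Q = 45: (3,756/45)×48.7 + (45/2)×29.5 = £4,064.83 + £663.75 = £4,728.58.
Excess = £4,728.58 − £3,285.14 = £1,443.44.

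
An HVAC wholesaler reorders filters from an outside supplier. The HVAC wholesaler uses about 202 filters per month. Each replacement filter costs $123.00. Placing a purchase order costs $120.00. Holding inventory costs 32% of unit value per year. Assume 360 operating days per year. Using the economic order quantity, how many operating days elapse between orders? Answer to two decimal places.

Annual demand D = 202 × 12 = 2,424.
Holding cost H = 0.32 × $123.00 = $39.3600 per unit per year.
The optimal lot size = √(2DS/H) = √(2 × 2,424 × 120 / 39.36) ≈ 121.58.
Cycle time = Q*/D × 360 = 121.58 / 2,424 × 360 ≈ 18.056 days.

T ≈ 18.06 days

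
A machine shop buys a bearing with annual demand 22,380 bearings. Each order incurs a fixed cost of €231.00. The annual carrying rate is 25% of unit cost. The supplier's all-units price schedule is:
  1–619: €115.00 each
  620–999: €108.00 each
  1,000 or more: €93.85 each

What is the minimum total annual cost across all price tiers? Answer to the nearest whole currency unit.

TC* ≈ €2,117,264

Holding cost per unit per year at price C is H = 0.25·C.
Evaluate total cost at each tier's feasible EOQ or, if the EOQ is below the tier, at the tier's minimum quantity.
EOQ at €115.00 = 599.7 (feasible in tier 1): TC = 22,380×€115.00 + (22,380/599.7)×231 + (599.7/2)×0.25×€115.00 = €2,590,941.30.
EOQ at €108.00 = 618.8 < 620, so use break Q=620: TC = 22,380×€108.00 + (22,380/620.0)×231 + (620.0/2)×0.25×€108.00 = €2,433,748.35.
EOQ at €93.85 = 663.8 < 1000, so use break Q=1000: TC = 22,380×€93.85 + (22,380/1000.0)×231 + (1000.0/2)×0.25×€93.85 = €2,117,264.03.
Lowest total cost among the candidates is at Q = 1000.0.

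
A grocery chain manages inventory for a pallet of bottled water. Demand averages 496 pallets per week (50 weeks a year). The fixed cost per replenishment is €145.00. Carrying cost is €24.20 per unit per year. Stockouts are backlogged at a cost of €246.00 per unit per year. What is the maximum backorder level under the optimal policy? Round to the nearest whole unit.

S* ≈ 51 pallets

Annual demand D = 496 × 50 = 24,800.
With planned backorders, Q* = √(2DS/H) · √((H+B)/B).
√(2DS/H) = √(2 × 24,800 × 145 / 24.2) = 545.151.
√((H+B)/B) = √((24.2+246)/246) = 1.0480.
Q* ≈ 571.337.
S* = Q* · H/(H+B) = 571.337 × 24.2/270.2 ≈ 51.171.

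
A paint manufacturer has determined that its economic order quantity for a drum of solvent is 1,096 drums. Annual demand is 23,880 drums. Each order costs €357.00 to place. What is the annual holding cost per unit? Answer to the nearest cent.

H ≈ €14.19

The basic EOQ model gives Q* = √(2DS/H); rearrange for the unknown.
From Q* = √(2DS/H): H = 2DS / Q*² = 2 × 23,880 × 357 / 1,096² = 14.1942.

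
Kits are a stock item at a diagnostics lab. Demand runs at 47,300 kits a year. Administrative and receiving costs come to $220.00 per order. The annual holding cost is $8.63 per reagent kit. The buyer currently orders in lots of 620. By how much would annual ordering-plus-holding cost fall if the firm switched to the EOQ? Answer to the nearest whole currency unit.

Extra cost ≈ $6,057 per year

EOQ = √(2DS/H) = √(2 × 47,300 × 220 / 8.63) ≈ 1552.93.
Cost at Q* = (D/Q*)S + (Q*/2)H = √(2DSH) ≈ $13,401.77.
Cost at Q = 620: (47,300/620)×220 + (620/2)×8.63 = $16,783.87 + $2,675.30 = $19,459.17.
Excess = $19,459.17 − $13,401.77 = $6,057.40.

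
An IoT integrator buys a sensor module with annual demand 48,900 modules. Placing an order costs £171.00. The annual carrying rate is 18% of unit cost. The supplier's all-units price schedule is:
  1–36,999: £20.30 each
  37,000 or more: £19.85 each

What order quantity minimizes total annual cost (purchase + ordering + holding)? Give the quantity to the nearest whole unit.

Q* ≈ 2,139 modules

Holding cost per unit per year at price C is H = 0.18·C.
Evaluate total cost at each tier's feasible EOQ or, if the EOQ is below the tier, at the tier's minimum quantity.
EOQ at £20.30 = 2139.4 (feasible in tier 1): TC = 48,900×£20.30 + (48,900/2139.4)×171 + (2139.4/2)×0.18×£20.30 = £1,000,487.21.
EOQ at £19.85 = 2163.5 < 37000, so use break Q=37000: TC = 48,900×£19.85 + (48,900/37000.0)×171 + (37000.0/2)×0.18×£19.85 = £1,036,991.50.
Lowest total cost is £1,000,487.21 at Q = 2139.4.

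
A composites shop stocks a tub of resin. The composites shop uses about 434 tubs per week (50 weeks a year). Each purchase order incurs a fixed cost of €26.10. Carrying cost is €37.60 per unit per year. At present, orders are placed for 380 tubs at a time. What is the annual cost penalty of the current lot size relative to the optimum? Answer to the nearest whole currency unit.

Annual demand D = 434 × 50 = 21,700.
EOQ = √(2DS/H) = √(2 × 21,700 × 26.1 / 37.6) ≈ 173.57.
Cost at Q* = (D/Q*)S + (Q*/2)H = √(2DSH) ≈ €6,526.18.
Cost at Q = 380: (21,700/380)×26.1 + (380/2)×37.6 = €1,490.45 + €7,144.00 = €8,634.45.
Excess = €8,634.45 − €6,526.18 = €2,108.27.

Extra cost ≈ €2,108 per year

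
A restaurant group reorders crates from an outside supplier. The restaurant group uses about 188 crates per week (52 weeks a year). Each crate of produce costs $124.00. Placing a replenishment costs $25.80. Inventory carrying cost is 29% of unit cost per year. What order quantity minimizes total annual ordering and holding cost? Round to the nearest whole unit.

Annual demand D = 188 × 52 = 9,776.
Holding cost H = 0.29 × $124.00 = $35.9600 per unit per year.
EOQ = √(2DS / H) = √(2 × 9,776 × 25.8 / 35.96).
= √(504,441.6 / 35.96) = √14,027.8532 ≈ 118.439.

Q* ≈ 118 crates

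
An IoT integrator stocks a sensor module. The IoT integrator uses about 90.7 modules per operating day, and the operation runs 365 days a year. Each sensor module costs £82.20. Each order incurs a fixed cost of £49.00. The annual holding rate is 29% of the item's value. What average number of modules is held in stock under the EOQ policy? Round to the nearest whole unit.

Annual demand D = 90.7 × 365 = 33,105.5.
Holding cost H = 0.29 × £82.20 = £23.8380 per unit per year.
Q* = √(2DS/H) = √(2 × 33,105.5 × 49 / 23.838) ≈ 368.92.
Average inventory = Q*/2 ≈ 368.92 / 2 = 184.458.

Average inventory ≈ 184 modules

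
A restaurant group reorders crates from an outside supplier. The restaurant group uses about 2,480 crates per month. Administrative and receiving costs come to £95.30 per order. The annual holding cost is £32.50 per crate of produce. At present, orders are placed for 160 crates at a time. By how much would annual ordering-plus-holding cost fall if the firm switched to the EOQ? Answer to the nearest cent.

Extra cost ≈ £6,748.31 per year

Annual demand D = 2,480 × 12 = 29,760.
EOQ = √(2DS/H) = √(2 × 29,760 × 95.3 / 32.5) ≈ 417.77.
Cost at Q* = (D/Q*)S + (Q*/2)H = √(2DSH) ≈ £13,577.49.
Cost at Q = 160: (29,760/160)×95.3 + (160/2)×32.5 = £17,725.80 + £2,600.00 = £20,325.80.
Excess = £20,325.80 − £13,577.49 = £6,748.31.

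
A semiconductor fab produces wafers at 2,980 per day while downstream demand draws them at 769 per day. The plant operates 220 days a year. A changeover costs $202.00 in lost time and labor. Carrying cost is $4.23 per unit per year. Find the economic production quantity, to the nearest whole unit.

Annual demand D = 769 × 220 = 169,180.
Production build-up factor (1 − d/p) = 1 − 769/2,980 = 0.7419.
Q* = √(2DS / (H(1 − d/p))) = √(2 × 169,180 × 202 / (4.23 × 0.7419)).
= √(68,348,720 / 3.1384) ≈ 4666.688.

Q* ≈ 4,667 wafers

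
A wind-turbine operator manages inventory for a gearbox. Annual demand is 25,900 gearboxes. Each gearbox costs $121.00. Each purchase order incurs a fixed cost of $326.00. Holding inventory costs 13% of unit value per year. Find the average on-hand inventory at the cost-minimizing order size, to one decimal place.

Average inventory ≈ 518.1 gearboxes

Holding cost H = 0.13 × $121.00 = $15.7300 per unit per year.
Q* = √(2DS/H) = √(2 × 25,900 × 326 / 15.73) ≈ 1036.12.
Average inventory = Q*/2 ≈ 1036.12 / 2 = 518.059.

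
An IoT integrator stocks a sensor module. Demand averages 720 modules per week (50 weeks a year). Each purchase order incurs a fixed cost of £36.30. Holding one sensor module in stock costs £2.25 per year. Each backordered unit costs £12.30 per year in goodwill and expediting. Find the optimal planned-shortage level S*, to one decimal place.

S* ≈ 181.3 modules

Annual demand D = 720 × 50 = 36,000.
With planned backorders, Q* = √(2DS/H) · √((H+B)/B).
√(2DS/H) = √(2 × 36,000 × 36.3 / 2.25) = 1077.775.
√((H+B)/B) = √((2.25+12.3)/12.3) = 1.0876.
Q* ≈ 1172.215.
S* = Q* · H/(H+B) = 1172.215 × 2.25/14.55 ≈ 181.270.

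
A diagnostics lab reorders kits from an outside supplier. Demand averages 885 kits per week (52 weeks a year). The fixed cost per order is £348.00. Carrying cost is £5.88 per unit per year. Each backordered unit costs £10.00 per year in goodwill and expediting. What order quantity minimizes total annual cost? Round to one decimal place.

Q* ≈ 2,941.1 kits

Annual demand D = 885 × 52 = 46,020.
With planned backorders, Q* = √(2DS/H) · √((H+B)/B).
√(2DS/H) = √(2 × 46,020 × 348 / 5.88) = 2333.938.
√((H+B)/B) = √((5.88+10)/10) = 1.2602.
Q* ≈ 2941.132.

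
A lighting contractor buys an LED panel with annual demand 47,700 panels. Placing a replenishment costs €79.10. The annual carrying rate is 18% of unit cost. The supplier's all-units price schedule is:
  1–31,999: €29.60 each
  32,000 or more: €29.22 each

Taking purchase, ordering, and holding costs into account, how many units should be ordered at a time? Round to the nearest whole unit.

Holding cost per unit per year at price C is H = 0.18·C.
Evaluate total cost at each tier's feasible EOQ or, if the EOQ is below the tier, at the tier's minimum quantity.
EOQ at €29.60 = 1190.1 (feasible in tier 1): TC = 47,700×€29.60 + (47,700/1190.1)×79.1 + (1190.1/2)×0.18×€29.60 = €1,418,260.81.
EOQ at €29.22 = 1197.8 < 32000, so use break Q=32000: TC = 47,700×€29.22 + (47,700/32000.0)×79.1 + (32000.0/2)×0.18×€29.22 = €1,478,065.51.
Lowest total cost is €1,418,260.81 at Q = 1190.1.

Q* ≈ 1,190 panels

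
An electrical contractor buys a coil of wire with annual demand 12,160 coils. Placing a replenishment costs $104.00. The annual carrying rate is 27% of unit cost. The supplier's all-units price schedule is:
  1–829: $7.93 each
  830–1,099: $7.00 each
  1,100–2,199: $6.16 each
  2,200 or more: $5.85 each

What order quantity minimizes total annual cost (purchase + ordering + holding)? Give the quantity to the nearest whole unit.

Holding cost per unit per year at price C is H = 0.27·C.
Candidates are each tier's EOQ (if it falls in that tier) and each price-break quantity.
Tier 1 ($7.93): EOQ = 1086.9 exceeds tier's upper bound 829, so this tier is dominated.
Tier 2 ($7.00): EOQ = 1156.8 exceeds tier's upper bound 1099, so this tier is dominated.
EOQ at $6.16 = 1233.2 (feasible in tier 3): TC = 12,160×$6.16 + (12,160/1233.2)×104 + (1233.2/2)×0.27×$6.16 = $76,956.62.
EOQ at $5.85 = 1265.4 < 2200, so use break Q=2200: TC = 12,160×$5.85 + (12,160/2200.0)×104 + (2200.0/2)×0.27×$5.85 = $73,448.29.
Lowest total cost is $73,448.29 at Q = 2200.0.

Q* ≈ 2,200 coils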